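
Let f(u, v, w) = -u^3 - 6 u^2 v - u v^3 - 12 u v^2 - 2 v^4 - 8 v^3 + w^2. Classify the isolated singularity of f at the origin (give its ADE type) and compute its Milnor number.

Type E_7, Milnor number mu = 7.

The Hessian of f at 0 has rank 1. Corank 2; j^3 = -(u + 2*v)^3 is a perfect cube, so E-series; the 4-jet and mu = 7 give E_7.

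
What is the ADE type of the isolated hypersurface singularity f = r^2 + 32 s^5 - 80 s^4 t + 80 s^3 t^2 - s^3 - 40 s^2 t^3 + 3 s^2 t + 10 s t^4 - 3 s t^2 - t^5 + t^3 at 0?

E_{8}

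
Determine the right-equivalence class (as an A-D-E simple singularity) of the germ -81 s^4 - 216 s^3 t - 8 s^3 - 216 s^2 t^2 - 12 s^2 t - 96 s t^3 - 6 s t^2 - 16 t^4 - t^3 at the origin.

E6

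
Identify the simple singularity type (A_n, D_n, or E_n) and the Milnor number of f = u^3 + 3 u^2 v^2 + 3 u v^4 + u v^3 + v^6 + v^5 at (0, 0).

The Hessian of f at 0 is [[0, 0], [0, 0]] with rank 0, so corank 2. A Groebner basis of the Jacobian ideal J(f) in C{u,v} is {-u^2 + v^4 - v^3/3, u^3, u^2*v + u^2/3 + v^3/9, u^2 + u*v^2 + v^3/3}; counting standard monomials gives mu = 7. Corank 2; j^3 = u^3 is a perfect cube, so E-series; the 4-jet and mu = 7 give E_7.

Type E_7, Milnor number mu = 7.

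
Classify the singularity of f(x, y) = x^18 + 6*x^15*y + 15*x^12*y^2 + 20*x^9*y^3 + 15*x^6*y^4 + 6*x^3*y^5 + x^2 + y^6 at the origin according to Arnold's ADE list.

A_{5}

The Hessian of f at 0 has rank 1. Corank 1: A-series; mu = 5 gives A_5.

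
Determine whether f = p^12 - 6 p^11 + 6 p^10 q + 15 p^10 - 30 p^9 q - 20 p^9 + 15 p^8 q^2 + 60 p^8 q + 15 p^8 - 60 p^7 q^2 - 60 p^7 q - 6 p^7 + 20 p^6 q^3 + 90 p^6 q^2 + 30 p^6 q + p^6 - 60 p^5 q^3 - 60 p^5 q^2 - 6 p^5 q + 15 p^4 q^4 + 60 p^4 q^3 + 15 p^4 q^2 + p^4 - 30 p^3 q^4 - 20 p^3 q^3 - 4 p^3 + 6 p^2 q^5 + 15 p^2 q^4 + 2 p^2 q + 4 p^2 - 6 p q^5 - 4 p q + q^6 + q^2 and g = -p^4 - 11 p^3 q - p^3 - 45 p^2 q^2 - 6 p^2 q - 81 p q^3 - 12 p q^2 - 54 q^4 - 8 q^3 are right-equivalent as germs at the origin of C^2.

No.

The Hessian of f at 0 is [[8, -4], [-4, 2]] with rank 1, so corank 1. A Groebner basis of the Jacobian ideal J(f) in C{p,q} is {p*q^2 - 12*p*q + 16*p + 4*q^2 - 8*q, -40*p*q + 64*p + q^3 + 12*q^2 - 32*q, p^2 - 2*p + q}; counting standard monomials gives mu = 5. Corank 1: A-series; mu = 5 gives A_5. The Hessian of g at 0 is [[0, 0], [0, 0]] with rank 0, so corank 2. A Groebner basis of the Jacobian ideal J(g) in C{p,q} is {3*p^2 + 12*p*q + q^4 + q^3 + 12*q^2, p^3 + 30*p^2 + 120*p*q + 18*q^3 + 120*q^2, p^2*q - 9*p^2 - 36*p*q - 7*q^3 - 36*q^2, 2*p^2 + p*q^2 + 8*p*q + 8*q^3/3 + 8*q^2}; counting standard monomials gives mu = 7. Corank 2; j^3 = -(p + 2*q)^3 is a perfect cube, so E-series; the 4-jet and mu = 7 give E_7. f is A_5 but g is E_7, hence not right-equivalent.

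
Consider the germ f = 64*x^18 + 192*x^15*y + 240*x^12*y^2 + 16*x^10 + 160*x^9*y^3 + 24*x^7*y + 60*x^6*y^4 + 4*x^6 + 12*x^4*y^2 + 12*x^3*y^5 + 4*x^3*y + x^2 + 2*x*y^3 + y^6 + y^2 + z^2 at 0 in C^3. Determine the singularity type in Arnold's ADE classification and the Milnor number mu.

Type A_{1}, Milnor number mu = 1.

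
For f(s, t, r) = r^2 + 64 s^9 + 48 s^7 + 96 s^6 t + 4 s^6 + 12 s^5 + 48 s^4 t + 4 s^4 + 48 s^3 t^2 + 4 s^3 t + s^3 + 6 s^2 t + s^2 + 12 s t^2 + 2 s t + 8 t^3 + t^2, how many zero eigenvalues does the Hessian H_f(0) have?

The Hessian at 0 is [[2, 2, 0], [2, 2, 0], [0, 0, 2]] of rank 2; hence corank 1.

1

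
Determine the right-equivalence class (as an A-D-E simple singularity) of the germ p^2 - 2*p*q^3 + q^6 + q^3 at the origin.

A2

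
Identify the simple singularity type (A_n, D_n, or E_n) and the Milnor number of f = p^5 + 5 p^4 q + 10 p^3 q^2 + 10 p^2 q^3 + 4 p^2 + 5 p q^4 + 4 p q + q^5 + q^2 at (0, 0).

Type A_4, Milnor number mu = 4.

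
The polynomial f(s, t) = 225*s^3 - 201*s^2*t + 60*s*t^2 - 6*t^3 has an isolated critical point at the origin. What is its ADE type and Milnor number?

Type D4, Milnor number mu = 4.

The Hessian of f at 0 has rank 0. Corank 2; j^3 = 3*(3*s - t)*(25*s^2 - 14*s*t + 2*t^2) splits into three distinct lines over C (the quadratic factor has nonzero discriminant), so D_4.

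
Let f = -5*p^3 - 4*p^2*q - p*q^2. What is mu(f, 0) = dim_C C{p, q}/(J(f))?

4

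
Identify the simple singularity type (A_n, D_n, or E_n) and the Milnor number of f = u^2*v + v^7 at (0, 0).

Type D_8, Milnor number mu = 8.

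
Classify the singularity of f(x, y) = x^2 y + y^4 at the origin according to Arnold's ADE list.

The Hessian of f at 0 has rank 0. Corank 2; j^3 = x^2*y has shape L^2 M (L != M), so D-series; mu = 5 gives D_5.

D5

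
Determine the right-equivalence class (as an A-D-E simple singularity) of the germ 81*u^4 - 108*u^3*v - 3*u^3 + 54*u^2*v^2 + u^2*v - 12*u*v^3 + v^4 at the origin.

D_{5}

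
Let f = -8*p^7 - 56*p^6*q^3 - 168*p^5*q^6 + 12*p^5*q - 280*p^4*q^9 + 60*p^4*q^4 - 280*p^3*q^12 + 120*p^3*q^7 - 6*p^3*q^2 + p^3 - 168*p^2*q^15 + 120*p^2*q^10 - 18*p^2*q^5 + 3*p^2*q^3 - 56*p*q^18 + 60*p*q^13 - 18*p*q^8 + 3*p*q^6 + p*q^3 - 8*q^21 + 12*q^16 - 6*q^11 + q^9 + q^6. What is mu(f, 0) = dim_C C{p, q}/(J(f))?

The Hessian of f at 0 has rank 0. Corank 2; j^3 = p^3 is a perfect cube, so E-series; the 4-jet and mu = 7 give E_7.

7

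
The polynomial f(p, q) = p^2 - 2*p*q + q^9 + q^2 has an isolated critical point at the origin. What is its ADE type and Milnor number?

Type A8, Milnor number mu = 8.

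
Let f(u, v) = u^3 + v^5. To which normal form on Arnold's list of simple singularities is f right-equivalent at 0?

E8

The Hessian of f at 0 has rank 0. Corank 2; j^3 = u^3 is a perfect cube, so E-series; the 5-jet and mu = 8 give E_8.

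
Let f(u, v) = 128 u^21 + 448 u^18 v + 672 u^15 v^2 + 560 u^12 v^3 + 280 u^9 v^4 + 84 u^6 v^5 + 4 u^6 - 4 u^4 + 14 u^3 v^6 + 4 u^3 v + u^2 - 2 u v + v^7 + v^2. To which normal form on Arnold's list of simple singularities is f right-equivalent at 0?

The Hessian of f at 0 is [[2, -2], [-2, 2]] with rank 1, so corank 1. A Groebner basis of the Jacobian ideal J(f) in C{u,v} is {-u*v/2 + v^4 + v^2/2, u*v^2 - u/6 - 2*v^3/3 + v/6, u^2 - 2*u*v + v^2}; counting standard monomials gives mu = 6. Corank 1: A-series; mu = 6 gives A_6.

A_{6}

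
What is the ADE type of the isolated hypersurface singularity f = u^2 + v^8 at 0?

A_7

The Hessian of f at 0 is [[2, 0], [0, 0]] with rank 1, so corank 1. A Groebner basis of the Jacobian ideal J(f) in C{u,v} is {v^7, u}; counting standard monomials gives mu = 7. Corank 1: A-series; mu = 7 gives A_7.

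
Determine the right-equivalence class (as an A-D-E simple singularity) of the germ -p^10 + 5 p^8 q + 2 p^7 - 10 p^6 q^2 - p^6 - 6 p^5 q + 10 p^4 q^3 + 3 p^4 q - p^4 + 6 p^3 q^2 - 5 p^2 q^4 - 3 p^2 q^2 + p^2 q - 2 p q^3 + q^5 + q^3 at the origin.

D_{4}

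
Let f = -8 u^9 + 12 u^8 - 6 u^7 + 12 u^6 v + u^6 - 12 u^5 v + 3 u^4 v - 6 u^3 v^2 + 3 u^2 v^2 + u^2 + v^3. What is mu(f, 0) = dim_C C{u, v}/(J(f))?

The Hessian of f at 0 is [[2, 0], [0, 0]] with rank 1, so corank 1. A Groebner basis of the Jacobian ideal J(f) in C{u,v} is {v^2, u}; counting standard monomials gives mu = 2. Corank 1: A-series; mu = 2 gives A_2.

2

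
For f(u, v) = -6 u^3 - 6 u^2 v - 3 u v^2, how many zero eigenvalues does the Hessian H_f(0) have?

2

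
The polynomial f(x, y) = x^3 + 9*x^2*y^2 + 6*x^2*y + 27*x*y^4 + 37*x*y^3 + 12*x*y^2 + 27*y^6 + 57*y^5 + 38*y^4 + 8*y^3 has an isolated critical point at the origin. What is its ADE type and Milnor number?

The Hessian of f at 0 has rank 0. Corank 2; j^3 = (x + 2*y)^3 is a perfect cube, so E-series; the 4-jet and mu = 7 give E_7.

Type E_{7}, Milnor number mu = 7.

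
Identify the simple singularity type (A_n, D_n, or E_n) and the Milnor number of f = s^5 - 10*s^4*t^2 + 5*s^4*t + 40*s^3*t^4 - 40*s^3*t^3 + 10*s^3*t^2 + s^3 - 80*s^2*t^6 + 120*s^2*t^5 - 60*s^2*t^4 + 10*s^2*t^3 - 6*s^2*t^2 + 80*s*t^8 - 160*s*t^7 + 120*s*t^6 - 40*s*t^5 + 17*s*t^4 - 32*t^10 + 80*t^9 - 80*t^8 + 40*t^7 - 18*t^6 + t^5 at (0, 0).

Type E8, Milnor number mu = 8.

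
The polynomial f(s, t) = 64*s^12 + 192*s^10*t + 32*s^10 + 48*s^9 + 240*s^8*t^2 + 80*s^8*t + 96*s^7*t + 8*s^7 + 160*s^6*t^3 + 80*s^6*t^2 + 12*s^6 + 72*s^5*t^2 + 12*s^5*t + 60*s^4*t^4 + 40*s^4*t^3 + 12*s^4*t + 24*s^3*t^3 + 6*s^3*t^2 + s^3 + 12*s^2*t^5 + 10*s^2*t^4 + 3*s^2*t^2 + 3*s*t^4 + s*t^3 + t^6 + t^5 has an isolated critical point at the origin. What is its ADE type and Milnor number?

Type E7, Milnor number mu = 7.

The Hessian of f at 0 has rank 0. Corank 2; j^3 = s^3 is a perfect cube, so E-series; the 4-jet and mu = 7 give E_7.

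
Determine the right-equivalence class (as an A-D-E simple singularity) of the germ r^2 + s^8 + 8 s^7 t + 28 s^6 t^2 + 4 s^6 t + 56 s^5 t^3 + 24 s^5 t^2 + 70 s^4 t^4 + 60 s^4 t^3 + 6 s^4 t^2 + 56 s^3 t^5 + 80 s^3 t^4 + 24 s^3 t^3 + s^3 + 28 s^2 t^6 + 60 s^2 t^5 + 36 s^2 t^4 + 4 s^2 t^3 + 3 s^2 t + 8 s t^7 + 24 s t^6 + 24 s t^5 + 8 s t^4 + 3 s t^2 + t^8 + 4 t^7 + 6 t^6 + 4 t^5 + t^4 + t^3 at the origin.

The Hessian of f at 0 is [[0, 0, 0], [0, 0, 0], [0, 0, 2]] with rank 1, so corank 2. A Groebner basis of the Jacobian ideal J(f) in C{s,t,r} is {t^3, s^2 + 2*s*t + t^2, r}; counting standard monomials gives mu = 6. Corank 2; j^3 = (s + t)^3 is a perfect cube, so E-series; the 4-jet and mu = 6 give E_6.

E_{6}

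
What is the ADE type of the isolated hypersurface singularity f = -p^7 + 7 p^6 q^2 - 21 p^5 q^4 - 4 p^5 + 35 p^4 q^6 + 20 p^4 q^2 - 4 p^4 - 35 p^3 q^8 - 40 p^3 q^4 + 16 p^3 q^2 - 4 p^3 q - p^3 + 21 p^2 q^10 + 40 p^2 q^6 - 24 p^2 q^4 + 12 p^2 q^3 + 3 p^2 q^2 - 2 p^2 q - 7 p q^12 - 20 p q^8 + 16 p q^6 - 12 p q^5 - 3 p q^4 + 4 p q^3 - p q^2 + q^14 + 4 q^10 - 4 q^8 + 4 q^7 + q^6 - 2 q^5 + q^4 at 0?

D_8

The Hessian of f at 0 has rank 0. Corank 2; j^3 = -p*(p + q)^2 has shape L^2 M (L != M), so D-series; mu = 8 gives D_8.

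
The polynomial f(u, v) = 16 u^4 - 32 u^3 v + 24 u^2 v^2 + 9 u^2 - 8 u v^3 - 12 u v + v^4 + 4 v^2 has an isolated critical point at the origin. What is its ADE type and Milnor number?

Type A3, Milnor number mu = 3.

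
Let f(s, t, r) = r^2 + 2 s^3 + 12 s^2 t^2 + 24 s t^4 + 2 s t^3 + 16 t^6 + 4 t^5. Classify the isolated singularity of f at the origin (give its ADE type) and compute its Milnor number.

The Hessian of f at 0 has rank 1. Corank 2; j^3 = 2*s^3 is a perfect cube, so E-series; the 4-jet and mu = 7 give E_7.

Type E_7, Milnor number mu = 7.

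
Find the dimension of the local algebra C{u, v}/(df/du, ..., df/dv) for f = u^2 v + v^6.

7

The Hessian of f at 0 is [[0, 0], [0, 0]] with rank 0, so corank 2. A Groebner basis of the Jacobian ideal J(f) in C{u,v} is {u^2/6 + v^5, u^3, u*v}; counting standard monomials gives mu = 7. Corank 2; j^3 = u^2*v has shape L^2 M (L != M), so D-series; mu = 7 gives D_7.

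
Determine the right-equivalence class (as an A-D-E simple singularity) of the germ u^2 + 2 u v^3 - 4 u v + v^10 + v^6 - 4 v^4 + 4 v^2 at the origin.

A9

The Hessian of f at 0 has rank 1. Corank 1: A-series; mu = 9 gives A_9.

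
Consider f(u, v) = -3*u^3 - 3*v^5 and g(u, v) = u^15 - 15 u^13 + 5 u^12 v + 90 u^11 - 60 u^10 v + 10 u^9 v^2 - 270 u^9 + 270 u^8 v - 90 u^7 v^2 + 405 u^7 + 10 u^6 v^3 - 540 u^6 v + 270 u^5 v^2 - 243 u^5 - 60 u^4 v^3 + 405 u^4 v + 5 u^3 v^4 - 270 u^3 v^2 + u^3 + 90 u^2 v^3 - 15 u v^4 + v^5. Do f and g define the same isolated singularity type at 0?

The Hessian of f at 0 has rank 0. Corank 2; j^3 = -3*u^3 is a perfect cube, so E-series; the 5-jet and mu = 8 give E_8. The Hessian of g at 0 has rank 0. Corank 2; j^3 = u^3 is a perfect cube, so E-series; the 5-jet and mu = 8 give E_8. Both have type E_8, hence right-equivalent.

Yes.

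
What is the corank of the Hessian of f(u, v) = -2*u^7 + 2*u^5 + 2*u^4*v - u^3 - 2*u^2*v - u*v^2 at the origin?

2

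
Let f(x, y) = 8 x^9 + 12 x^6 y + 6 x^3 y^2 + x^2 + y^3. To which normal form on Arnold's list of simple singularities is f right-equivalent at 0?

A_2

The Hessian of f at 0 is [[2, 0], [0, 0]] with rank 1, so corank 1. A Groebner basis of the Jacobian ideal J(f) in C{x,y} is {y^2, x}; counting standard monomials gives mu = 2. Corank 1: A-series; mu = 2 gives A_2.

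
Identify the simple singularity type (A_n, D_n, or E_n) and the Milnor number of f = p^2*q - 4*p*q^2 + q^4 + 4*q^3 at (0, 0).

Type D_5, Milnor number mu = 5.

The Hessian of f at 0 is [[0, 0], [0, 0]] with rank 0, so corank 2. A Groebner basis of the Jacobian ideal J(f) in C{p,q} is {p^3 + 2*p^2 - 8*q^2, p^2/4 + q^3 - q^2, p*q - 2*q^2}; counting standard monomials gives mu = 5. Corank 2; j^3 = q*(p - 2*q)^2 has shape L^2 M (L != M), so D-series; mu = 5 gives D_5.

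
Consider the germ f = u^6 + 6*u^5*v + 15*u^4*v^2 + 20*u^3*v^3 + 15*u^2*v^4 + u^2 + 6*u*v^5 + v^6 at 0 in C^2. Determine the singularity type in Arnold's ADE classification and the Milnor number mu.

Type A5, Milnor number mu = 5.

The Hessian of f at 0 is [[2, 0], [0, 0]] with rank 1, so corank 1. A Groebner basis of the Jacobian ideal J(f) in C{u,v} is {v^5, u}; counting standard monomials gives mu = 5. Corank 1: A-series; mu = 5 gives A_5.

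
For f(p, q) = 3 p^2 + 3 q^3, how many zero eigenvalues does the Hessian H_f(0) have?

1

Hessian at 0 has rank 1.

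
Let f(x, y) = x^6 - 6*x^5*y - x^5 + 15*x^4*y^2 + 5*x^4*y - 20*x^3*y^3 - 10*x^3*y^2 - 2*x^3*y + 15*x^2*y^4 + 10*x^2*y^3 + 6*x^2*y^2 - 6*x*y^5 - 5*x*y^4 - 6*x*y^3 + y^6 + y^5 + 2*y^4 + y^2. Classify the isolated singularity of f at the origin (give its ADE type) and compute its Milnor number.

Type A4, Milnor number mu = 4.

The Hessian of f at 0 has rank 1. Corank 1: A-series; mu = 4 gives A_4.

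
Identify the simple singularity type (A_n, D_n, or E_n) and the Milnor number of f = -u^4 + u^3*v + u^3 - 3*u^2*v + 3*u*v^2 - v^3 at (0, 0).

The Hessian of f at 0 is [[0, 0], [0, 0]] with rank 0, so corank 2. A Groebner basis of the Jacobian ideal J(f) in C{u,v} is {3*u^2 - 6*u*v + v^4 - v^3 + 3*v^2, u^3 - 3*u^2 + 6*u*v - 3*v^2, u^2*v - 3*u^2 + 6*u*v - 3*v^2, -2*u^2 + u*v^2 + 4*u*v - v^3/3 - 2*v^2}; counting standard monomials gives mu = 7. Corank 2; j^3 = (u - v)^3 is a perfect cube, so E-series; the 4-jet and mu = 7 give E_7.

Type E_{7}, Milnor number mu = 7.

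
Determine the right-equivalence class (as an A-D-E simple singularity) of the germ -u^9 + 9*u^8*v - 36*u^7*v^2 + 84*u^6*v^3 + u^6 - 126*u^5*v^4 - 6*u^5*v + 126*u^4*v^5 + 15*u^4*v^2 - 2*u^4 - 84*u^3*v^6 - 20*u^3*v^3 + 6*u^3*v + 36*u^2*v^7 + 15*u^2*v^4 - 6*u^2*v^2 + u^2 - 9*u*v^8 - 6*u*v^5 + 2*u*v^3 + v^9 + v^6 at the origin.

A_{8}

The Hessian of f at 0 has rank 1. Corank 1: A-series; mu = 8 gives A_8.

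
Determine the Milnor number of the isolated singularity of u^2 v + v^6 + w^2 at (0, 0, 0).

7

The Hessian of f at 0 is [[0, 0, 0], [0, 0, 0], [0, 0, 2]] with rank 1, so corank 2. A Groebner basis of the Jacobian ideal J(f) in C{u,v,w} is {u^2/6 + v^5, u^3, u*v, w}; counting standard monomials gives mu = 7. Corank 2; j^3 = u^2*v has shape L^2 M (L != M), so D-series; mu = 7 gives D_7.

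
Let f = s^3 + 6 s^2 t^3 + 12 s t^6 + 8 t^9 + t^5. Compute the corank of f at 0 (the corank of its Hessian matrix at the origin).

2

The Hessian at 0 is [[0, 0], [0, 0]] of rank 0; hence corank 2.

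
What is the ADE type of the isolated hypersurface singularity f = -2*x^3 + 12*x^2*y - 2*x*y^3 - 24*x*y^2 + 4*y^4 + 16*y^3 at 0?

The Hessian of f at 0 has rank 0. Corank 2; j^3 = -2*(x - 2*y)^3 is a perfect cube, so E-series; the 4-jet and mu = 7 give E_7.

E_{7}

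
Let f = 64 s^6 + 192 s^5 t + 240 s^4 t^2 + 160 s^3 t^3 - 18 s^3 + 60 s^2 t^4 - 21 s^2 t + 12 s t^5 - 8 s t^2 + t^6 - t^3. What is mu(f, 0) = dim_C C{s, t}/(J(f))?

The Hessian of f at 0 is [[0, 0], [0, 0]] with rank 0, so corank 2. A Groebner basis of the Jacobian ideal J(f) in C{s,t} is {243*s*t/4 + t^5 + 81*t^2/4, s*t^2 + t^3/3, s^2 + 5*s*t/6 + t^2/6}; counting standard monomials gives mu = 7. Corank 2; j^3 = -(2*s + t)*(3*s + t)^2 has shape L^2 M (L != M), so D-series; mu = 7 gives D_7.

7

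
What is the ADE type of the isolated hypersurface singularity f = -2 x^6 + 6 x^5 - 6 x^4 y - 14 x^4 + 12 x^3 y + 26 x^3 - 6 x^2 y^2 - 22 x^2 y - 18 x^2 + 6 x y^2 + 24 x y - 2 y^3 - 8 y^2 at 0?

The Hessian of f at 0 is [[-36, 24], [24, -16]] with rank 1, so corank 1. A Groebner basis of the Jacobian ideal J(f) in C{x,y} is {y^2, x - 2*y/3}; counting standard monomials gives mu = 2. Corank 1: A-series; mu = 2 gives A_2.

A_2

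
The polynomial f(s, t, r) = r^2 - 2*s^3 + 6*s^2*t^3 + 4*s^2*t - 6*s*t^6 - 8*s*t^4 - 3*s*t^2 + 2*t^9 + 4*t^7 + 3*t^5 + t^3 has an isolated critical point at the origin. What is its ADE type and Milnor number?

Type D4, Milnor number mu = 4.

The Hessian of f at 0 has rank 1. Corank 2; j^3 = -(s - t)*(2*s^2 - 2*s*t + t^2) splits into three distinct lines over C (the quadratic factor has nonzero discriminant), so D_4.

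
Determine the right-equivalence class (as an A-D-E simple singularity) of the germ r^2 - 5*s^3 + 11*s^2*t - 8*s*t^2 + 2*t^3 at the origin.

D_4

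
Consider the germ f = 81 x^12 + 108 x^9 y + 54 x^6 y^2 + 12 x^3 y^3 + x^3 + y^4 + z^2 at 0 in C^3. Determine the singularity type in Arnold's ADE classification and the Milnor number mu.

Type E_{6}, Milnor number mu = 6.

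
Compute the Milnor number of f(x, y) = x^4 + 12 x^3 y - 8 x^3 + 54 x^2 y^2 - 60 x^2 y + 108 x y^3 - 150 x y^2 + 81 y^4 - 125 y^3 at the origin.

6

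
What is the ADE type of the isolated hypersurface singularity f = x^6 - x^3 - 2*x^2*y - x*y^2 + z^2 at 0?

D_7

The Hessian of f at 0 has rank 1. Corank 2; j^3 = -x*(x + y)^2 has shape L^2 M (L != M), so D-series; mu = 7 gives D_7.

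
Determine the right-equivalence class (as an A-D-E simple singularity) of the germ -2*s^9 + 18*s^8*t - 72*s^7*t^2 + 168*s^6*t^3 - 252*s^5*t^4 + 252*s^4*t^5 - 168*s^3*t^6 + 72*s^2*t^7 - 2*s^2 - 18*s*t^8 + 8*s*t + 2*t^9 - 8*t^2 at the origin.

A_8

The Hessian of f at 0 is [[-4, 8], [8, -16]] with rank 1, so corank 1. A Groebner basis of the Jacobian ideal J(f) in C{s,t} is {t^8, s - 2*t}; counting standard monomials gives mu = 8. Corank 1: A-series; mu = 8 gives A_8.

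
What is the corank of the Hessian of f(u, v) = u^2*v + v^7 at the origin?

2

The Hessian at 0 is [[0, 0], [0, 0]] of rank 0; hence corank 2.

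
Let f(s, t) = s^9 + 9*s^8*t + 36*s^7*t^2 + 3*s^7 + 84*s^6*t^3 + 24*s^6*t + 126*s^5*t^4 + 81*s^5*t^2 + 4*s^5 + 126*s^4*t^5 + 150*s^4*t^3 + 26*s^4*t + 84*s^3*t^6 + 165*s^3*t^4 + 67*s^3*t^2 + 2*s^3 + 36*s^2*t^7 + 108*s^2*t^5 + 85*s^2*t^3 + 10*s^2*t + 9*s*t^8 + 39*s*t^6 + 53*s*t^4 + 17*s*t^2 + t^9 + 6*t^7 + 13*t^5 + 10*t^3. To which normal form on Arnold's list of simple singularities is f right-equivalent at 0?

D_4

The Hessian of f at 0 has rank 0. Corank 2; j^3 = (s + 2*t)*(2*s^2 + 6*s*t + 5*t^2) splits into three distinct lines over C (the quadratic factor has nonzero discriminant), so D_4.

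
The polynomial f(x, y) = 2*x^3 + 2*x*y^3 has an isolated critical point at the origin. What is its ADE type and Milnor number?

Type E_7, Milnor number mu = 7.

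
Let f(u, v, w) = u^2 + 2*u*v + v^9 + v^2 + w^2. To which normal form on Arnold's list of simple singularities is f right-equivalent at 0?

The Hessian of f at 0 is [[2, 2, 0], [2, 2, 0], [0, 0, 2]] with rank 2, so corank 1. A Groebner basis of the Jacobian ideal J(f) in C{u,v,w} is {v^8, u + v, w}; counting standard monomials gives mu = 8. Corank 1: A-series; mu = 8 gives A_8.

A8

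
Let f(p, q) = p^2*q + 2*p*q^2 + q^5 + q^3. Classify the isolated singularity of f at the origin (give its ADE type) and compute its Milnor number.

Type D_6, Milnor number mu = 6.

The Hessian of f at 0 has rank 0. Corank 2; j^3 = q*(p + q)^2 has shape L^2 M (L != M), so D-series; mu = 6 gives D_6.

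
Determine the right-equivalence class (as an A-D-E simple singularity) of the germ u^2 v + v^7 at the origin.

D_{8}

The Hessian of f at 0 is [[0, 0], [0, 0]] with rank 0, so corank 2. A Groebner basis of the Jacobian ideal J(f) in C{u,v} is {u^2/7 + v^6, u^3, u*v}; counting standard monomials gives mu = 8. Corank 2; j^3 = u^2*v has shape L^2 M (L != M), so D-series; mu = 8 gives D_8.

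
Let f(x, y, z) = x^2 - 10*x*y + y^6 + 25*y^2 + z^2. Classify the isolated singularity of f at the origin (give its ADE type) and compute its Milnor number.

Type A_5, Milnor number mu = 5.

The Hessian of f at 0 has rank 2. Corank 1: A-series; mu = 5 gives A_5.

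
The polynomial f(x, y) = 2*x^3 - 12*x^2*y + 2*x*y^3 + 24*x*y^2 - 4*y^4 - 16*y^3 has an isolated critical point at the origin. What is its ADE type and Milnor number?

Type E_{7}, Milnor number mu = 7.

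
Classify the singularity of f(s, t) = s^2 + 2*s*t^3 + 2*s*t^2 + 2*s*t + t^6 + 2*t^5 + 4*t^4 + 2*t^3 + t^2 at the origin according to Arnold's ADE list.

A_3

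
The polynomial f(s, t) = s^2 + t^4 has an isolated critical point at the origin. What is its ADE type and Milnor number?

Type A3, Milnor number mu = 3.

The Hessian of f at 0 has rank 1. Corank 1: A-series; mu = 3 gives A_3.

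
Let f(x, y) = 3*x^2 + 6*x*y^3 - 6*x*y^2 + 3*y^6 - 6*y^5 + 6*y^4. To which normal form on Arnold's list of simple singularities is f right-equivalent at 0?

The Hessian of f at 0 has rank 1. Corank 1: A-series; mu = 3 gives A_3.

A_3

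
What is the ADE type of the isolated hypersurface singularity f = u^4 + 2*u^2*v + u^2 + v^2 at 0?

A1

The Hessian of f at 0 has rank 2. Corank 0: nondegenerate Morse point, so A_1.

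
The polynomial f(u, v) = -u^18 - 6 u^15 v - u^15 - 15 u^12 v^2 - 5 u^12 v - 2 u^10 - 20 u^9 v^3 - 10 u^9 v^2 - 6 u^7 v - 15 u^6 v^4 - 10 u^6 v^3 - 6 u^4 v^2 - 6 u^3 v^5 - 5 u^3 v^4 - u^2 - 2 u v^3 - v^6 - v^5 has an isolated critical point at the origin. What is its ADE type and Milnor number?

The Hessian of f at 0 has rank 1. Corank 1: A-series; mu = 4 gives A_4.

Type A4, Milnor number mu = 4.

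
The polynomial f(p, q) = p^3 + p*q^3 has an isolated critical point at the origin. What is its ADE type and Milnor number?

Type E_{7}, Milnor number mu = 7.

The Hessian of f at 0 has rank 0. Corank 2; j^3 = p^3 is a perfect cube, so E-series; the 4-jet and mu = 7 give E_7.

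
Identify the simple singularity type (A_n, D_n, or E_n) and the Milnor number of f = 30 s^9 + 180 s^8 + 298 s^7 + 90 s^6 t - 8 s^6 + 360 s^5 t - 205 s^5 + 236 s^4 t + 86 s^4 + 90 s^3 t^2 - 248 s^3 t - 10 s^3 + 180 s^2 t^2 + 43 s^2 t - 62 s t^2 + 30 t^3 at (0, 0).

The Hessian of f at 0 has rank 0. Corank 2; j^3 = -(2*s - 3*t)*(5*s^2 - 14*s*t + 10*t^2) splits into three distinct lines over C (the quadratic factor has nonzero discriminant), so D_4.

Type D_4, Milnor number mu = 4.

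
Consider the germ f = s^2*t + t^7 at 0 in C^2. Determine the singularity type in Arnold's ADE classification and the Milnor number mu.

Type D_8, Milnor number mu = 8.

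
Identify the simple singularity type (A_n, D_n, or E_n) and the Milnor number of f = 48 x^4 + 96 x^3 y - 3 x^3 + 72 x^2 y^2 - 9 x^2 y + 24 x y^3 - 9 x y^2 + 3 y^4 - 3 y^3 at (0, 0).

The Hessian of f at 0 is [[0, 0], [0, 0]] with rank 0, so corank 2. A Groebner basis of the Jacobian ideal J(f) in C{x,y} is {y^4, x*y^2 + 5*y^3/6, x^2 + 2*x*y + y^2}; counting standard monomials gives mu = 6. Corank 2; j^3 = -3*(x + y)^3 is a perfect cube, so E-series; the 4-jet and mu = 6 give E_6.

Type E6, Milnor number mu = 6.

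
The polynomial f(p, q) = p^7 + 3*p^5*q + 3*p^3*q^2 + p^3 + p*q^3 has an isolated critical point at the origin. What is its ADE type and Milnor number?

The Hessian of f at 0 has rank 0. Corank 2; j^3 = p^3 is a perfect cube, so E-series; the 4-jet and mu = 7 give E_7.

Type E_{7}, Milnor number mu = 7.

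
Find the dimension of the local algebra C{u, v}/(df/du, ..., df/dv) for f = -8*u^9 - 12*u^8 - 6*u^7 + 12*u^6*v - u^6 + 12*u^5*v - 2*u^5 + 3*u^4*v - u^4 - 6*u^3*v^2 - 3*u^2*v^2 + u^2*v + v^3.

The Hessian of f at 0 is [[0, 0], [0, 0]] with rank 0, so corank 2. A Groebner basis of the Jacobian ideal J(f) in C{u,v} is {v^3, u^2 + 3*v^2, u*v}; counting standard monomials gives mu = 4. Corank 2; j^3 = v*(u^2 + v^2) splits into three distinct lines over C (the quadratic factor has nonzero discriminant), so D_4.

4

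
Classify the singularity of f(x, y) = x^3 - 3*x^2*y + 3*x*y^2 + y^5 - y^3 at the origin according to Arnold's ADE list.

E_{8}

The Hessian of f at 0 is [[0, 0], [0, 0]] with rank 0, so corank 2. A Groebner basis of the Jacobian ideal J(f) in C{x,y} is {y^4, x^2 - 2*x*y + y^2}; counting standard monomials gives mu = 8. Corank 2; j^3 = (x - y)^3 is a perfect cube, so E-series; the 5-jet and mu = 8 give E_8.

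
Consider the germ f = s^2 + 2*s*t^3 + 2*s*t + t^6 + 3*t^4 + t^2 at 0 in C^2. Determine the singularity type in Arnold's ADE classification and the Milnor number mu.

Type A_{3}, Milnor number mu = 3.

The Hessian of f at 0 has rank 1. Corank 1: A-series; mu = 3 gives A_3.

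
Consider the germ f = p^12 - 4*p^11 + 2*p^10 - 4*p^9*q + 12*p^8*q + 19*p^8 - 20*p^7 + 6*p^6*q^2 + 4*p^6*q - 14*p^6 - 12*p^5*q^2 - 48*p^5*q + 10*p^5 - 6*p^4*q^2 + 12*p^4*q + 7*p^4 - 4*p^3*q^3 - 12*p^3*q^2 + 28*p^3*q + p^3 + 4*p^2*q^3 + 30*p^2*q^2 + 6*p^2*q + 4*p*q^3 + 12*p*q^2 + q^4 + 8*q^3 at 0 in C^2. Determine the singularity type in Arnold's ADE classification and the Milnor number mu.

Type E_{6}, Milnor number mu = 6.

The Hessian of f at 0 is [[0, 0], [0, 0]] with rank 0, so corank 2. A Groebner basis of the Jacobian ideal J(f) in C{p,q} is {p^3 - 3*p^2/4 - 3*p*q - 3*q^2, p^2*q + p^2/2 + 2*p*q + 2*q^2, -5*p^2/16 + p*q^2 - 5*p*q/4 - 5*q^2/4, 3*p^2/16 + 3*p*q/4 + q^3 + 3*q^2/4}; counting standard monomials gives mu = 6. Corank 2; j^3 = (p + 2*q)^3 is a perfect cube, so E-series; the 4-jet and mu = 6 give E_6.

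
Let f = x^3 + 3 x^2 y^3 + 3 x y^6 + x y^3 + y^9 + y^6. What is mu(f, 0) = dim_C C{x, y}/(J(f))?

The Hessian of f at 0 has rank 0. Corank 2; j^3 = x^3 is a perfect cube, so E-series; the 4-jet and mu = 7 give E_7.

7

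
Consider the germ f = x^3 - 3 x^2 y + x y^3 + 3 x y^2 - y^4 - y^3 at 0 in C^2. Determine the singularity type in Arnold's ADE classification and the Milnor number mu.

Type E7, Milnor number mu = 7.

The Hessian of f at 0 is [[0, 0], [0, 0]] with rank 0, so corank 2. A Groebner basis of the Jacobian ideal J(f) in C{x,y} is {x^3 - 3*x^2*y - 6*x^2 + 12*x*y - 6*y^2, 3*x^2 + x*y^2 - 6*x*y + 3*y^2, 3*x^2 - 6*x*y + y^3 + 3*y^2}; counting standard monomials gives mu = 7. Corank 2; j^3 = (x - y)^3 is a perfect cube, so E-series; the 4-jet and mu = 7 give E_7.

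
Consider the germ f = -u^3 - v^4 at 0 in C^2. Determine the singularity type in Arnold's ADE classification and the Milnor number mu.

Type E_{6}, Milnor number mu = 6.

The Hessian of f at 0 has rank 0. Corank 2; j^3 = -u^3 is a perfect cube, so E-series; the 4-jet and mu = 6 give E_6.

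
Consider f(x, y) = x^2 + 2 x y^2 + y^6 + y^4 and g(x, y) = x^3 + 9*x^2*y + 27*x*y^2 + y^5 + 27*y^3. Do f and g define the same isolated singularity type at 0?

No.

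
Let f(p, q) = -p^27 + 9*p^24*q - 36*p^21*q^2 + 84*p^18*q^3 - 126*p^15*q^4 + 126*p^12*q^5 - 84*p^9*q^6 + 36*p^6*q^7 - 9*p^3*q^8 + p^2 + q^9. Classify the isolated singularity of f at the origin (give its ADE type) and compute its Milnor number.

Type A8, Milnor number mu = 8.

The Hessian of f at 0 is [[2, 0], [0, 0]] with rank 1, so corank 1. A Groebner basis of the Jacobian ideal J(f) in C{p,q} is {q^8, p}; counting standard monomials gives mu = 8. Corank 1: A-series; mu = 8 gives A_8.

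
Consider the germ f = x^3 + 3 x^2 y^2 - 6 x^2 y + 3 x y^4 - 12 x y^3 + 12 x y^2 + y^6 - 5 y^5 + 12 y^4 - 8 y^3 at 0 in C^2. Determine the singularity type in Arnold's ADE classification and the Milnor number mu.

The Hessian of f at 0 has rank 0. Corank 2; j^3 = (x - 2*y)^3 is a perfect cube, so E-series; the 5-jet and mu = 8 give E_8.

Type E8, Milnor number mu = 8.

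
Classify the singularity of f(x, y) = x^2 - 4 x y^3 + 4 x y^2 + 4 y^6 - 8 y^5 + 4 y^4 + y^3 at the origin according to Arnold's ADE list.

A_{2}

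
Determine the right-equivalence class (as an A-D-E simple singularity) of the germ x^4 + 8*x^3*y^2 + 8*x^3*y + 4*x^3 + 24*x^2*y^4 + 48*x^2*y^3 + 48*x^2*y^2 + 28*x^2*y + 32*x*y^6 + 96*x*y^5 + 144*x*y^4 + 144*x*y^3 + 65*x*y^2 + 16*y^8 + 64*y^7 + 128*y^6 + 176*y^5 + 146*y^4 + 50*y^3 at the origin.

The Hessian of f at 0 is [[0, 0], [0, 0]] with rank 0, so corank 2. A Groebner basis of the Jacobian ideal J(f) in C{x,y} is {x*y^2 - 10*x*y/7 - 25*y^2/7, 4*x*y/7 + y^3 + 10*y^2/7, x^2 + 71*x*y/14 + 45*y^2/7}; counting standard monomials gives mu = 5. Corank 2; j^3 = (x + 2*y)*(2*x + 5*y)^2 has shape L^2 M (L != M), so D-series; mu = 5 gives D_5.

D5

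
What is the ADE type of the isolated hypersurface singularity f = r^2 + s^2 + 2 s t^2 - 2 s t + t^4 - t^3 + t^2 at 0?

The Hessian of f at 0 has rank 2. Corank 1: A-series; mu = 2 gives A_2.

A_{2}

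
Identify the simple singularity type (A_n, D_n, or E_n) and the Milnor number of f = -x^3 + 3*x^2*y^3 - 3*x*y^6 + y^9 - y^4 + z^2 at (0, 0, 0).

The Hessian of f at 0 has rank 1. Corank 2; j^3 = -x^3 is a perfect cube, so E-series; the 4-jet and mu = 6 give E_6.

Type E_{6}, Milnor number mu = 6.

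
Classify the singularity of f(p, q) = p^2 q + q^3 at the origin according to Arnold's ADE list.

D4

The Hessian of f at 0 has rank 0. Corank 2; j^3 = q*(p^2 + q^2) splits into three distinct lines over C (the quadratic factor has nonzero discriminant), so D_4.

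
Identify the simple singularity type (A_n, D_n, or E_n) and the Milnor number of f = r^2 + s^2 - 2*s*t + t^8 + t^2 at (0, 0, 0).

Type A_{7}, Milnor number mu = 7.

The Hessian of f at 0 has rank 2. Corank 1: A-series; mu = 7 gives A_7.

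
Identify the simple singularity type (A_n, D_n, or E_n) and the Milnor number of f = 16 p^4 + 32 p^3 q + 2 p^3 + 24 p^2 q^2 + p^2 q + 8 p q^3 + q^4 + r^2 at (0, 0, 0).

Type D_5, Milnor number mu = 5.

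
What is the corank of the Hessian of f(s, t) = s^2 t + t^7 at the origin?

2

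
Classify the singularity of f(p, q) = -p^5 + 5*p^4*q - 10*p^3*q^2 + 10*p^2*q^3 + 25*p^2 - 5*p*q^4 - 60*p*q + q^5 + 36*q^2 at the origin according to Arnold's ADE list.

A4

The Hessian of f at 0 has rank 1. Corank 1: A-series; mu = 4 gives A_4.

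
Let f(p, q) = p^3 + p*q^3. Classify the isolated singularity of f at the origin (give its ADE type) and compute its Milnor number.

Type E7, Milnor number mu = 7.

The Hessian of f at 0 is [[0, 0], [0, 0]] with rank 0, so corank 2. A Groebner basis of the Jacobian ideal J(f) in C{p,q} is {p^3, p*q^2, 3*p^2 + q^3}; counting standard monomials gives mu = 7. Corank 2; j^3 = p^3 is a perfect cube, so E-series; the 4-jet and mu = 7 give E_7.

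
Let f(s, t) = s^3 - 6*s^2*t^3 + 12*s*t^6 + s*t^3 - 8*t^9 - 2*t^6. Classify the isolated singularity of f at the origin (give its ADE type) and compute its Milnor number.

Type E7, Milnor number mu = 7.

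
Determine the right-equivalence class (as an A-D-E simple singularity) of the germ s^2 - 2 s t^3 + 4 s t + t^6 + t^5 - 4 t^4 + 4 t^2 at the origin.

A4

The Hessian of f at 0 has rank 1. Corank 1: A-series; mu = 4 gives A_4.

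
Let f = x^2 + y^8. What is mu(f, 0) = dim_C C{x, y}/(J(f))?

7

The Hessian of f at 0 is [[2, 0], [0, 0]] with rank 1, so corank 1. A Groebner basis of the Jacobian ideal J(f) in C{x,y} is {y^7, x}; counting standard monomials gives mu = 7. Corank 1: A-series; mu = 7 gives A_7.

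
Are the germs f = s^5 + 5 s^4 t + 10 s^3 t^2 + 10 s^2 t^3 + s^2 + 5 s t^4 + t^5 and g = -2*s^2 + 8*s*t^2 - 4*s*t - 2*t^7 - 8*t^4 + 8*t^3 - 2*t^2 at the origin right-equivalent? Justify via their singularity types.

No.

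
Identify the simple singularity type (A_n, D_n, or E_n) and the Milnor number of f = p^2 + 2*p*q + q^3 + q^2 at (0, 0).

The Hessian of f at 0 has rank 1. Corank 1: A-series; mu = 2 gives A_2.

Type A2, Milnor number mu = 2.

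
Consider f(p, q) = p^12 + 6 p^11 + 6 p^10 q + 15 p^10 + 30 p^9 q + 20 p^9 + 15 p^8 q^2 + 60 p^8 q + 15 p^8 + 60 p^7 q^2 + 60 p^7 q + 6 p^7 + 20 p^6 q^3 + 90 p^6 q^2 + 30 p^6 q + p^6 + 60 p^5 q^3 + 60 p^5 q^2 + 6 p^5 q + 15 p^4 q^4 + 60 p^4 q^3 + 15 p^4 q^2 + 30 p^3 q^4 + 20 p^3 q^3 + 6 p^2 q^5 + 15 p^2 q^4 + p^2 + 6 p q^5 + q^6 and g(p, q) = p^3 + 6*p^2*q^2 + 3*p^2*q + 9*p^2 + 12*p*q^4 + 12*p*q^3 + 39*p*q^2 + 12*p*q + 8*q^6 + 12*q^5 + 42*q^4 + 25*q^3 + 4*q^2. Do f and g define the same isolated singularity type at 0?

No.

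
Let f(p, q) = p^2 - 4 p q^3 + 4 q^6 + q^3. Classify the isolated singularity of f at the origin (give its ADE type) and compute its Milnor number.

The Hessian of f at 0 has rank 1. Corank 1: A-series; mu = 2 gives A_2.

Type A_{2}, Milnor number mu = 2.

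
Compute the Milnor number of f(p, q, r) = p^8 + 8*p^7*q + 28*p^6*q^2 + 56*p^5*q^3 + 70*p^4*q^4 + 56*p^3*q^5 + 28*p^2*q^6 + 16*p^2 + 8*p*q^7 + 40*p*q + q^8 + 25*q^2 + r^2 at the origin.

7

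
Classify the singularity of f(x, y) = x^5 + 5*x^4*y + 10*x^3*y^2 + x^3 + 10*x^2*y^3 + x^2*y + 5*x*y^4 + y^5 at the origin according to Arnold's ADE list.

D_{6}

The Hessian of f at 0 is [[0, 0], [0, 0]] with rank 0, so corank 2. A Groebner basis of the Jacobian ideal J(f) in C{x,y} is {-x*y/5 + y^4, x*y^2, x^2 + x*y}; counting standard monomials gives mu = 6. Corank 2; j^3 = x^2*(x + y) has shape L^2 M (L != M), so D-series; mu = 6 gives D_6.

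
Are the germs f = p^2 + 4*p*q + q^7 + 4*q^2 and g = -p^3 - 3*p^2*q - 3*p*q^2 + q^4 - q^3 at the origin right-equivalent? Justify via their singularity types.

The Hessian of f at 0 has rank 1. Corank 1: A-series; mu = 6 gives A_6. The Hessian of g at 0 has rank 0. Corank 2; j^3 = -(p + q)^3 is a perfect cube, so E-series; the 4-jet and mu = 6 give E_6. f is A_6 but g is E_6, hence not right-equivalent.

No.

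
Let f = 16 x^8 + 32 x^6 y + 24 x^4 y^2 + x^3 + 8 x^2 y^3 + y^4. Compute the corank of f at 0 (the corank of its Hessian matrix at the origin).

The Hessian at 0 is [[0, 0], [0, 0]] of rank 0; hence corank 2.

2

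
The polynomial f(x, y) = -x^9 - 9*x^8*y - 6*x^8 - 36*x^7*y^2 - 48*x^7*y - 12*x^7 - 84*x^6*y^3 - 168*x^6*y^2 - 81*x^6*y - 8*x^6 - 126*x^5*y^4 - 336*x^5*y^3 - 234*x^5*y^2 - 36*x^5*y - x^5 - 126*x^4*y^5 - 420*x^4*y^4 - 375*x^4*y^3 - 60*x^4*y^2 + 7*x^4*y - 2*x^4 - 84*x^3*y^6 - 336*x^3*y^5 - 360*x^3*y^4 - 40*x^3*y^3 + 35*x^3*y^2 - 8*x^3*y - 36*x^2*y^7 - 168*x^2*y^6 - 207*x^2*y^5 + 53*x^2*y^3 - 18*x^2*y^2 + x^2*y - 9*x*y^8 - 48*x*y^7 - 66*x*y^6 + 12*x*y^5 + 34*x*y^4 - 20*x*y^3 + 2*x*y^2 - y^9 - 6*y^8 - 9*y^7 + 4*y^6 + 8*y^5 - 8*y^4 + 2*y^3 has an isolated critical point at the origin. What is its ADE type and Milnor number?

Type D_4, Milnor number mu = 4.

The Hessian of f at 0 is [[0, 0], [0, 0]] with rank 0, so corank 2. A Groebner basis of the Jacobian ideal J(f) in C{x,y} is {y^3, x^2 + 2*y^2, x*y + y^2}; counting standard monomials gives mu = 4. Corank 2; j^3 = y*(x^2 + 2*x*y + 2*y^2) splits into three distinct lines over C (the quadratic factor has nonzero discriminant), so D_4.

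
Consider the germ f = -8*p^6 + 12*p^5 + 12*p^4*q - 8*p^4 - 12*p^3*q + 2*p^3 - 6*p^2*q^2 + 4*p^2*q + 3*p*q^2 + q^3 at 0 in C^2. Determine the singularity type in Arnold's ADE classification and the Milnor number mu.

The Hessian of f at 0 has rank 0. Corank 2; j^3 = (p + q)*(2*p^2 + 2*p*q + q^2) splits into three distinct lines over C (the quadratic factor has nonzero discriminant), so D_4.

Type D4, Milnor number mu = 4.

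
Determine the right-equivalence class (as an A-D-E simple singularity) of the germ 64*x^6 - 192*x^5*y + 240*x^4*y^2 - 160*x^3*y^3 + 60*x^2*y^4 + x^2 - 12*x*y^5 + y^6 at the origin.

A_5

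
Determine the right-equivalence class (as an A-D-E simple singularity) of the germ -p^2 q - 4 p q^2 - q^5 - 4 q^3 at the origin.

D_{6}

The Hessian of f at 0 has rank 0. Corank 2; j^3 = -q*(p + 2*q)^2 has shape L^2 M (L != M), so D-series; mu = 6 gives D_6.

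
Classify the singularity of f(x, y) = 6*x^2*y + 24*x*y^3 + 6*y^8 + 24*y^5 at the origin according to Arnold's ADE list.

D_{9}

The Hessian of f at 0 has rank 0. Corank 2; j^3 = 6*x^2*y has shape L^2 M (L != M), so D-series; mu = 9 gives D_9.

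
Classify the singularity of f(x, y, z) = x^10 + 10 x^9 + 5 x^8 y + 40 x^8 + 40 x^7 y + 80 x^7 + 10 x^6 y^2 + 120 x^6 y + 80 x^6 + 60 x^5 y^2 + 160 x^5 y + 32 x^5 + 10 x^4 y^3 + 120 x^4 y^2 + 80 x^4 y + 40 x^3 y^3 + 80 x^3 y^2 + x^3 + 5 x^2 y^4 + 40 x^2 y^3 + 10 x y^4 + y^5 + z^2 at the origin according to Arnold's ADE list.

The Hessian of f at 0 has rank 1. Corank 2; j^3 = x^3 is a perfect cube, so E-series; the 5-jet and mu = 8 give E_8.

E8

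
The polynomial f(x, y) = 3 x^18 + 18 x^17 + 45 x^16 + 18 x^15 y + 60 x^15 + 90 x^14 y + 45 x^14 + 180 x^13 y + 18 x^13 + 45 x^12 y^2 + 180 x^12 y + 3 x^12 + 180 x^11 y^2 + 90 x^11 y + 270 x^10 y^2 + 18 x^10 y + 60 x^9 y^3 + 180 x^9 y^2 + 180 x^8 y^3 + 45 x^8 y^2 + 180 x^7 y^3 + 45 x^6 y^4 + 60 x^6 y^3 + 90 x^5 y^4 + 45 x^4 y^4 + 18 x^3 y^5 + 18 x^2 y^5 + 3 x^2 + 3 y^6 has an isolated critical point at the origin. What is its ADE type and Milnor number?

The Hessian of f at 0 is [[6, 0], [0, 0]] with rank 1, so corank 1. A Groebner basis of the Jacobian ideal J(f) in C{x,y} is {y^5, x}; counting standard monomials gives mu = 5. Corank 1: A-series; mu = 5 gives A_5.

Type A_5, Milnor number mu = 5.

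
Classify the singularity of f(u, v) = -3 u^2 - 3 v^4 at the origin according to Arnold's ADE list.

A_3

The Hessian of f at 0 is [[-6, 0], [0, 0]] with rank 1, so corank 1. A Groebner basis of the Jacobian ideal J(f) in C{u,v} is {v^3, u}; counting standard monomials gives mu = 3. Corank 1: A-series; mu = 3 gives A_3.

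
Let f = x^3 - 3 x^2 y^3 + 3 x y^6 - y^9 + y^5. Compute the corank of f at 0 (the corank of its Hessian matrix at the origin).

Hessian at 0 has rank 0.

2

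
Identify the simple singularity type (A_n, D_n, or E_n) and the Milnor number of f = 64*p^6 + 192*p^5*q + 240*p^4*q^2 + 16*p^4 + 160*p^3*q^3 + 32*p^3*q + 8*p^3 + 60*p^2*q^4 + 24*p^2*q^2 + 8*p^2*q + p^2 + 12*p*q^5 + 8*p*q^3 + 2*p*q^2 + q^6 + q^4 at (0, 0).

The Hessian of f at 0 has rank 1. Corank 1: A-series; mu = 5 gives A_5.

Type A_{5}, Milnor number mu = 5.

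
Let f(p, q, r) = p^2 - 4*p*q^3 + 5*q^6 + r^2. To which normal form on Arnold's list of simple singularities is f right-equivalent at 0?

The Hessian of f at 0 has rank 2. Corank 1: A-series; mu = 5 gives A_5.

A_{5}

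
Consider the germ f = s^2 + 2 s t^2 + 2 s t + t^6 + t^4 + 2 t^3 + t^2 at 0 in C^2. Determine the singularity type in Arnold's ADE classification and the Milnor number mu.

The Hessian of f at 0 has rank 1. Corank 1: A-series; mu = 5 gives A_5.

Type A5, Milnor number mu = 5.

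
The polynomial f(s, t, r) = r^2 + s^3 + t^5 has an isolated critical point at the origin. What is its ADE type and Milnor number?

Type E_{8}, Milnor number mu = 8.

The Hessian of f at 0 has rank 1. Corank 2; j^3 = s^3 is a perfect cube, so E-series; the 5-jet and mu = 8 give E_8.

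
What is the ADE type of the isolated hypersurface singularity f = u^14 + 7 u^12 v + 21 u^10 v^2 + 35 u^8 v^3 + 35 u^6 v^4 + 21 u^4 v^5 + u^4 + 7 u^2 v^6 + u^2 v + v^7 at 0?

D8

The Hessian of f at 0 is [[0, 0], [0, 0]] with rank 0, so corank 2. A Groebner basis of the Jacobian ideal J(f) in C{u,v} is {u^2/7 + v^6, u^3, u*v}; counting standard monomials gives mu = 8. Corank 2; j^3 = u^2*v has shape L^2 M (L != M), so D-series; mu = 8 gives D_8.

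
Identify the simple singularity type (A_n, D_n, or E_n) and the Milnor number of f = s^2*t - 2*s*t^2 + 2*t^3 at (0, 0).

Type D_{4}, Milnor number mu = 4.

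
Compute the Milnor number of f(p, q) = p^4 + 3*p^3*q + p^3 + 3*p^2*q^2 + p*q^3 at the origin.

7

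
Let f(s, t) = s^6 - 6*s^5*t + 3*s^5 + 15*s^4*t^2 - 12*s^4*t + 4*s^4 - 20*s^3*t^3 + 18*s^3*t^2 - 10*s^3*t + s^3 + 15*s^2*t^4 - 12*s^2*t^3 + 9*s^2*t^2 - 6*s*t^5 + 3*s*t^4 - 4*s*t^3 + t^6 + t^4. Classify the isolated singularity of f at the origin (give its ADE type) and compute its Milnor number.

The Hessian of f at 0 has rank 0. Corank 2; j^3 = s^3 is a perfect cube, so E-series; the 4-jet and mu = 6 give E_6.

Type E_{6}, Milnor number mu = 6.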